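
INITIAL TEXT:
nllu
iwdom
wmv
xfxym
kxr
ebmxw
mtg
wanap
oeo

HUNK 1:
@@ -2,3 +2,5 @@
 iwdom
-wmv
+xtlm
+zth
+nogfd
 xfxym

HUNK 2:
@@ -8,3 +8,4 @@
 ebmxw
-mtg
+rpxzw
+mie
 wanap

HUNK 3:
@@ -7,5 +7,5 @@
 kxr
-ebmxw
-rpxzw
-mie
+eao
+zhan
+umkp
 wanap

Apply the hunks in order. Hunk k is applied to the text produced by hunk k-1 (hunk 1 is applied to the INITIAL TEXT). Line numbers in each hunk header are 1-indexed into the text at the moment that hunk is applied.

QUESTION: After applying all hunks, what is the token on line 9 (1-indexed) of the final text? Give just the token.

Answer: zhan

Derivation:
Hunk 1: at line 2 remove [wmv] add [xtlm,zth,nogfd] -> 11 lines: nllu iwdom xtlm zth nogfd xfxym kxr ebmxw mtg wanap oeo
Hunk 2: at line 8 remove [mtg] add [rpxzw,mie] -> 12 lines: nllu iwdom xtlm zth nogfd xfxym kxr ebmxw rpxzw mie wanap oeo
Hunk 3: at line 7 remove [ebmxw,rpxzw,mie] add [eao,zhan,umkp] -> 12 lines: nllu iwdom xtlm zth nogfd xfxym kxr eao zhan umkp wanap oeo
Final line 9: zhan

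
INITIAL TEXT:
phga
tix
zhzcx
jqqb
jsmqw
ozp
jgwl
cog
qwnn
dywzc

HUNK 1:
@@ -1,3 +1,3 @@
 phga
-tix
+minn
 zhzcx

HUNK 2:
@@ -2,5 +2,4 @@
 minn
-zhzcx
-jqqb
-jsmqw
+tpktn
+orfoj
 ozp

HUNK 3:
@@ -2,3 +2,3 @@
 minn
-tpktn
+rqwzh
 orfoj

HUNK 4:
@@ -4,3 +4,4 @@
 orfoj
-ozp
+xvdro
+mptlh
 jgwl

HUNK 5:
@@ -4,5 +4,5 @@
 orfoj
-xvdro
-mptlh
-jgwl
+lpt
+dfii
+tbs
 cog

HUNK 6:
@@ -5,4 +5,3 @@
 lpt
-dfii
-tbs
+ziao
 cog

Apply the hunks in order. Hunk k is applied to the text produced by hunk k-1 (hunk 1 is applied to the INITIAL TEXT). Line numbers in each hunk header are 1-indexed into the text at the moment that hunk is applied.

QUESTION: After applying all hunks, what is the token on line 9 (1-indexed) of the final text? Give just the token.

Hunk 1: at line 1 remove [tix] add [minn] -> 10 lines: phga minn zhzcx jqqb jsmqw ozp jgwl cog qwnn dywzc
Hunk 2: at line 2 remove [zhzcx,jqqb,jsmqw] add [tpktn,orfoj] -> 9 lines: phga minn tpktn orfoj ozp jgwl cog qwnn dywzc
Hunk 3: at line 2 remove [tpktn] add [rqwzh] -> 9 lines: phga minn rqwzh orfoj ozp jgwl cog qwnn dywzc
Hunk 4: at line 4 remove [ozp] add [xvdro,mptlh] -> 10 lines: phga minn rqwzh orfoj xvdro mptlh jgwl cog qwnn dywzc
Hunk 5: at line 4 remove [xvdro,mptlh,jgwl] add [lpt,dfii,tbs] -> 10 lines: phga minn rqwzh orfoj lpt dfii tbs cog qwnn dywzc
Hunk 6: at line 5 remove [dfii,tbs] add [ziao] -> 9 lines: phga minn rqwzh orfoj lpt ziao cog qwnn dywzc
Final line 9: dywzc

Answer: dywzc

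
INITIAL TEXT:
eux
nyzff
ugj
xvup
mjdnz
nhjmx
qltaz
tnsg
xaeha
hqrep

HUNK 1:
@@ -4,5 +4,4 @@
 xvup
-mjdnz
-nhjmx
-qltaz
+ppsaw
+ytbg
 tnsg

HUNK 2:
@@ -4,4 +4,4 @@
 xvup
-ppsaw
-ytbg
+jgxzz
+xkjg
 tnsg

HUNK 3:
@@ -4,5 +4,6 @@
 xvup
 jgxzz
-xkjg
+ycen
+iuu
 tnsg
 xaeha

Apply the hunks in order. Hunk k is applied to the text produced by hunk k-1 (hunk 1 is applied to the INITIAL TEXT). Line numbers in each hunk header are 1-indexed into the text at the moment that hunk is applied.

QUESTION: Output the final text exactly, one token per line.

Hunk 1: at line 4 remove [mjdnz,nhjmx,qltaz] add [ppsaw,ytbg] -> 9 lines: eux nyzff ugj xvup ppsaw ytbg tnsg xaeha hqrep
Hunk 2: at line 4 remove [ppsaw,ytbg] add [jgxzz,xkjg] -> 9 lines: eux nyzff ugj xvup jgxzz xkjg tnsg xaeha hqrep
Hunk 3: at line 4 remove [xkjg] add [ycen,iuu] -> 10 lines: eux nyzff ugj xvup jgxzz ycen iuu tnsg xaeha hqrep

Answer: eux
nyzff
ugj
xvup
jgxzz
ycen
iuu
tnsg
xaeha
hqrep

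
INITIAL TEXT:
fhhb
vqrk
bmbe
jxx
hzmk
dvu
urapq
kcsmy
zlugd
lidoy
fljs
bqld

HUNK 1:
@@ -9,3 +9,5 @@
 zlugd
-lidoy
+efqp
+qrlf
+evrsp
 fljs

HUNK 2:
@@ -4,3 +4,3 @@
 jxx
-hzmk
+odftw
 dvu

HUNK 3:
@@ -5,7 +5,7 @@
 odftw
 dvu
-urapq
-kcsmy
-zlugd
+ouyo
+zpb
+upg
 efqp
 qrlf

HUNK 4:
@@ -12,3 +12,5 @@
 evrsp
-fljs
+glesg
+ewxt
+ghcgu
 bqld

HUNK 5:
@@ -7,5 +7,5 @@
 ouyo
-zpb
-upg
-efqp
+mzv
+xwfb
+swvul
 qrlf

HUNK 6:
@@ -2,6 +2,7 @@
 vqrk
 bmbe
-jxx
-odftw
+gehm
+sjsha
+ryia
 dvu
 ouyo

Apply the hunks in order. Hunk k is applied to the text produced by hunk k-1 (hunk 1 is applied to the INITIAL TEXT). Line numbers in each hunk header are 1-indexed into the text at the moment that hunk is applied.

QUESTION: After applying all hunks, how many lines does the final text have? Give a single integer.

Answer: 17

Derivation:
Hunk 1: at line 9 remove [lidoy] add [efqp,qrlf,evrsp] -> 14 lines: fhhb vqrk bmbe jxx hzmk dvu urapq kcsmy zlugd efqp qrlf evrsp fljs bqld
Hunk 2: at line 4 remove [hzmk] add [odftw] -> 14 lines: fhhb vqrk bmbe jxx odftw dvu urapq kcsmy zlugd efqp qrlf evrsp fljs bqld
Hunk 3: at line 5 remove [urapq,kcsmy,zlugd] add [ouyo,zpb,upg] -> 14 lines: fhhb vqrk bmbe jxx odftw dvu ouyo zpb upg efqp qrlf evrsp fljs bqld
Hunk 4: at line 12 remove [fljs] add [glesg,ewxt,ghcgu] -> 16 lines: fhhb vqrk bmbe jxx odftw dvu ouyo zpb upg efqp qrlf evrsp glesg ewxt ghcgu bqld
Hunk 5: at line 7 remove [zpb,upg,efqp] add [mzv,xwfb,swvul] -> 16 lines: fhhb vqrk bmbe jxx odftw dvu ouyo mzv xwfb swvul qrlf evrsp glesg ewxt ghcgu bqld
Hunk 6: at line 2 remove [jxx,odftw] add [gehm,sjsha,ryia] -> 17 lines: fhhb vqrk bmbe gehm sjsha ryia dvu ouyo mzv xwfb swvul qrlf evrsp glesg ewxt ghcgu bqld
Final line count: 17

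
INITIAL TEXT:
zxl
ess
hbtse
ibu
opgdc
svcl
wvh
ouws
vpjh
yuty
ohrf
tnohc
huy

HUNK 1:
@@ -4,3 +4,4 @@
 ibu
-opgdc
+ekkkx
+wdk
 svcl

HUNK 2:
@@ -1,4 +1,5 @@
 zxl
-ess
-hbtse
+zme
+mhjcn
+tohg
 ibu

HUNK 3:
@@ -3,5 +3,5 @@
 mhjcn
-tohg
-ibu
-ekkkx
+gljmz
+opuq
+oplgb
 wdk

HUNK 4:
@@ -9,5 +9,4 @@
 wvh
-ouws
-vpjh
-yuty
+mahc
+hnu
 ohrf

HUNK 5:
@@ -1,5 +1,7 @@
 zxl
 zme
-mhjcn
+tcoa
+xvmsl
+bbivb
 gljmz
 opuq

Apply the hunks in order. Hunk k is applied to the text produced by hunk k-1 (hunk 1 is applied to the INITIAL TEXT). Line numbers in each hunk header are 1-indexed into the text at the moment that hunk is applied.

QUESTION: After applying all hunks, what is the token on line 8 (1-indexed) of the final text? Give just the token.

Answer: oplgb

Derivation:
Hunk 1: at line 4 remove [opgdc] add [ekkkx,wdk] -> 14 lines: zxl ess hbtse ibu ekkkx wdk svcl wvh ouws vpjh yuty ohrf tnohc huy
Hunk 2: at line 1 remove [ess,hbtse] add [zme,mhjcn,tohg] -> 15 lines: zxl zme mhjcn tohg ibu ekkkx wdk svcl wvh ouws vpjh yuty ohrf tnohc huy
Hunk 3: at line 3 remove [tohg,ibu,ekkkx] add [gljmz,opuq,oplgb] -> 15 lines: zxl zme mhjcn gljmz opuq oplgb wdk svcl wvh ouws vpjh yuty ohrf tnohc huy
Hunk 4: at line 9 remove [ouws,vpjh,yuty] add [mahc,hnu] -> 14 lines: zxl zme mhjcn gljmz opuq oplgb wdk svcl wvh mahc hnu ohrf tnohc huy
Hunk 5: at line 1 remove [mhjcn] add [tcoa,xvmsl,bbivb] -> 16 lines: zxl zme tcoa xvmsl bbivb gljmz opuq oplgb wdk svcl wvh mahc hnu ohrf tnohc huy
Final line 8: oplgb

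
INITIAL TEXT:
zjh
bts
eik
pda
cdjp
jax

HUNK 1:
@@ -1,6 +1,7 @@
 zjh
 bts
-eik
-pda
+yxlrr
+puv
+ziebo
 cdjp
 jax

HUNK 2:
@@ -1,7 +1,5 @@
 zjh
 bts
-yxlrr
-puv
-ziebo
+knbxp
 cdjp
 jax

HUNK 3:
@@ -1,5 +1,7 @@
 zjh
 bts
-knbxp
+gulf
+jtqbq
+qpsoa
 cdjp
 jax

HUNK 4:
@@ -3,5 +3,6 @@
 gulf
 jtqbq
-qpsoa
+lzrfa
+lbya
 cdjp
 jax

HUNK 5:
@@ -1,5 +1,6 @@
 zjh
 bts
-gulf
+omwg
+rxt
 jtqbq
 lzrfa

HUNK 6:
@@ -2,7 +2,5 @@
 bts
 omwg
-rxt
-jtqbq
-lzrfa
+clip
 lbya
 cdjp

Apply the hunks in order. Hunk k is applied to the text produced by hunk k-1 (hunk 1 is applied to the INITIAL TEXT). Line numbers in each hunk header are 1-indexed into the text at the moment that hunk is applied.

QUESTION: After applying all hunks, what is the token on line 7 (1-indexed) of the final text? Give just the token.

Answer: jax

Derivation:
Hunk 1: at line 1 remove [eik,pda] add [yxlrr,puv,ziebo] -> 7 lines: zjh bts yxlrr puv ziebo cdjp jax
Hunk 2: at line 1 remove [yxlrr,puv,ziebo] add [knbxp] -> 5 lines: zjh bts knbxp cdjp jax
Hunk 3: at line 1 remove [knbxp] add [gulf,jtqbq,qpsoa] -> 7 lines: zjh bts gulf jtqbq qpsoa cdjp jax
Hunk 4: at line 3 remove [qpsoa] add [lzrfa,lbya] -> 8 lines: zjh bts gulf jtqbq lzrfa lbya cdjp jax
Hunk 5: at line 1 remove [gulf] add [omwg,rxt] -> 9 lines: zjh bts omwg rxt jtqbq lzrfa lbya cdjp jax
Hunk 6: at line 2 remove [rxt,jtqbq,lzrfa] add [clip] -> 7 lines: zjh bts omwg clip lbya cdjp jax
Final line 7: jax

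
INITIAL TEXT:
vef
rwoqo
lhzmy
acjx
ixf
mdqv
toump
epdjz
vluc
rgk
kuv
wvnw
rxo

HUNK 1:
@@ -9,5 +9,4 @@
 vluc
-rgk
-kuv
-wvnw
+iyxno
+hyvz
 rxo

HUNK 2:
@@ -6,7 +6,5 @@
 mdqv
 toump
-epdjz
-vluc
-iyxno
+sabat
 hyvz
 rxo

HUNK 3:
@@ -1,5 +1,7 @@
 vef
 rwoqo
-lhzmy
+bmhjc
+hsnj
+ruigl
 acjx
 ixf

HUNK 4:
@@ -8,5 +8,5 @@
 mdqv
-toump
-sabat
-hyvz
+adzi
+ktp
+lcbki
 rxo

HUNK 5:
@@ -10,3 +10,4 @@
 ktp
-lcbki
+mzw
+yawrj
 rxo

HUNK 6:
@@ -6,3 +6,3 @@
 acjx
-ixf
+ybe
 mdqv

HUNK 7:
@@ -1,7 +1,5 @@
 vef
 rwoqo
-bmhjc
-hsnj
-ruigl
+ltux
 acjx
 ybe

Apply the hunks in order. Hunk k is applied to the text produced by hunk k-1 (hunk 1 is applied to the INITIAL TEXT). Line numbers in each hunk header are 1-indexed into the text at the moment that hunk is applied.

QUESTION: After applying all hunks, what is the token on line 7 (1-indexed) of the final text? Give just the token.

Answer: adzi

Derivation:
Hunk 1: at line 9 remove [rgk,kuv,wvnw] add [iyxno,hyvz] -> 12 lines: vef rwoqo lhzmy acjx ixf mdqv toump epdjz vluc iyxno hyvz rxo
Hunk 2: at line 6 remove [epdjz,vluc,iyxno] add [sabat] -> 10 lines: vef rwoqo lhzmy acjx ixf mdqv toump sabat hyvz rxo
Hunk 3: at line 1 remove [lhzmy] add [bmhjc,hsnj,ruigl] -> 12 lines: vef rwoqo bmhjc hsnj ruigl acjx ixf mdqv toump sabat hyvz rxo
Hunk 4: at line 8 remove [toump,sabat,hyvz] add [adzi,ktp,lcbki] -> 12 lines: vef rwoqo bmhjc hsnj ruigl acjx ixf mdqv adzi ktp lcbki rxo
Hunk 5: at line 10 remove [lcbki] add [mzw,yawrj] -> 13 lines: vef rwoqo bmhjc hsnj ruigl acjx ixf mdqv adzi ktp mzw yawrj rxo
Hunk 6: at line 6 remove [ixf] add [ybe] -> 13 lines: vef rwoqo bmhjc hsnj ruigl acjx ybe mdqv adzi ktp mzw yawrj rxo
Hunk 7: at line 1 remove [bmhjc,hsnj,ruigl] add [ltux] -> 11 lines: vef rwoqo ltux acjx ybe mdqv adzi ktp mzw yawrj rxo
Final line 7: adzi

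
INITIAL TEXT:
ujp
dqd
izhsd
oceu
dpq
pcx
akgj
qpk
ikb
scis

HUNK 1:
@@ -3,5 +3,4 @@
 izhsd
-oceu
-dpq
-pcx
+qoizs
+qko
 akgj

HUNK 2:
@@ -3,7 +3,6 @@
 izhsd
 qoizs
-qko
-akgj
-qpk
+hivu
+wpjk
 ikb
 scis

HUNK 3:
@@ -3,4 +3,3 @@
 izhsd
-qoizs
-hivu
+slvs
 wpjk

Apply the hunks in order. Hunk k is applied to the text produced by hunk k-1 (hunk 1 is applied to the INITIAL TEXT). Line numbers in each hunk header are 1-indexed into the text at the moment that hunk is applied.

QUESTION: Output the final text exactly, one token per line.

Answer: ujp
dqd
izhsd
slvs
wpjk
ikb
scis

Derivation:
Hunk 1: at line 3 remove [oceu,dpq,pcx] add [qoizs,qko] -> 9 lines: ujp dqd izhsd qoizs qko akgj qpk ikb scis
Hunk 2: at line 3 remove [qko,akgj,qpk] add [hivu,wpjk] -> 8 lines: ujp dqd izhsd qoizs hivu wpjk ikb scis
Hunk 3: at line 3 remove [qoizs,hivu] add [slvs] -> 7 lines: ujp dqd izhsd slvs wpjk ikb scis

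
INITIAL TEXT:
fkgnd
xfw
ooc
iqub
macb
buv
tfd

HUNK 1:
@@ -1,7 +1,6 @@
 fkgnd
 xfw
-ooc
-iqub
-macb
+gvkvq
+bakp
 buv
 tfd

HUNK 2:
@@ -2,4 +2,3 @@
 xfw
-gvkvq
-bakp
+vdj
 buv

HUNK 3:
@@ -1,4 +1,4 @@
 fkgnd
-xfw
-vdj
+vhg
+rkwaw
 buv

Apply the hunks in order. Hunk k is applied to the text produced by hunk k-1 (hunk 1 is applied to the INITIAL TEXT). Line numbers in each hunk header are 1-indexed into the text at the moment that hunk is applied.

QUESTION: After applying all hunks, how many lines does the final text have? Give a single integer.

Answer: 5

Derivation:
Hunk 1: at line 1 remove [ooc,iqub,macb] add [gvkvq,bakp] -> 6 lines: fkgnd xfw gvkvq bakp buv tfd
Hunk 2: at line 2 remove [gvkvq,bakp] add [vdj] -> 5 lines: fkgnd xfw vdj buv tfd
Hunk 3: at line 1 remove [xfw,vdj] add [vhg,rkwaw] -> 5 lines: fkgnd vhg rkwaw buv tfd
Final line count: 5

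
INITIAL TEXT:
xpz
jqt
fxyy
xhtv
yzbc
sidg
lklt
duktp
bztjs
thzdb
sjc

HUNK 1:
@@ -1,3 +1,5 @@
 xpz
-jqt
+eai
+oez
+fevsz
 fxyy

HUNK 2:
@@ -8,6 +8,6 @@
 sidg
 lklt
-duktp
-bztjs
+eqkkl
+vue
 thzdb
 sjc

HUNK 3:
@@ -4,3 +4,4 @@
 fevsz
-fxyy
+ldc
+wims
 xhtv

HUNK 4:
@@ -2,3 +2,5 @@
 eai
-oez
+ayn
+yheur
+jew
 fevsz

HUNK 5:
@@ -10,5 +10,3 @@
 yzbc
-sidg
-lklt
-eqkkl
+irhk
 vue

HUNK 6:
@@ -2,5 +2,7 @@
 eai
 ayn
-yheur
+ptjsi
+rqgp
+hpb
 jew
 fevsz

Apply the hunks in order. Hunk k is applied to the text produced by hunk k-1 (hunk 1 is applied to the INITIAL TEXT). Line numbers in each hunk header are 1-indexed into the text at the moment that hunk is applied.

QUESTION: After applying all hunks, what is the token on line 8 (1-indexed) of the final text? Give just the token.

Hunk 1: at line 1 remove [jqt] add [eai,oez,fevsz] -> 13 lines: xpz eai oez fevsz fxyy xhtv yzbc sidg lklt duktp bztjs thzdb sjc
Hunk 2: at line 8 remove [duktp,bztjs] add [eqkkl,vue] -> 13 lines: xpz eai oez fevsz fxyy xhtv yzbc sidg lklt eqkkl vue thzdb sjc
Hunk 3: at line 4 remove [fxyy] add [ldc,wims] -> 14 lines: xpz eai oez fevsz ldc wims xhtv yzbc sidg lklt eqkkl vue thzdb sjc
Hunk 4: at line 2 remove [oez] add [ayn,yheur,jew] -> 16 lines: xpz eai ayn yheur jew fevsz ldc wims xhtv yzbc sidg lklt eqkkl vue thzdb sjc
Hunk 5: at line 10 remove [sidg,lklt,eqkkl] add [irhk] -> 14 lines: xpz eai ayn yheur jew fevsz ldc wims xhtv yzbc irhk vue thzdb sjc
Hunk 6: at line 2 remove [yheur] add [ptjsi,rqgp,hpb] -> 16 lines: xpz eai ayn ptjsi rqgp hpb jew fevsz ldc wims xhtv yzbc irhk vue thzdb sjc
Final line 8: fevsz

Answer: fevsz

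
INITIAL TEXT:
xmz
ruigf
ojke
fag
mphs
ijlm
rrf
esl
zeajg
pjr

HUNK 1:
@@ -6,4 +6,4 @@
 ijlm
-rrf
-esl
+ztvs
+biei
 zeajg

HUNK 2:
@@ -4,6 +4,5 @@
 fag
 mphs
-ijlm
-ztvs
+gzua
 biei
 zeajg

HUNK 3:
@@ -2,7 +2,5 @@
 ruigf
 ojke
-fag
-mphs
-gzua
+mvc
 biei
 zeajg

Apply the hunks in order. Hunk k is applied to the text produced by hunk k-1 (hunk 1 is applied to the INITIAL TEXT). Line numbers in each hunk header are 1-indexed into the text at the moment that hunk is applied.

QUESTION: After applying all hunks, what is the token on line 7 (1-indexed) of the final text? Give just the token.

Hunk 1: at line 6 remove [rrf,esl] add [ztvs,biei] -> 10 lines: xmz ruigf ojke fag mphs ijlm ztvs biei zeajg pjr
Hunk 2: at line 4 remove [ijlm,ztvs] add [gzua] -> 9 lines: xmz ruigf ojke fag mphs gzua biei zeajg pjr
Hunk 3: at line 2 remove [fag,mphs,gzua] add [mvc] -> 7 lines: xmz ruigf ojke mvc biei zeajg pjr
Final line 7: pjr

Answer: pjr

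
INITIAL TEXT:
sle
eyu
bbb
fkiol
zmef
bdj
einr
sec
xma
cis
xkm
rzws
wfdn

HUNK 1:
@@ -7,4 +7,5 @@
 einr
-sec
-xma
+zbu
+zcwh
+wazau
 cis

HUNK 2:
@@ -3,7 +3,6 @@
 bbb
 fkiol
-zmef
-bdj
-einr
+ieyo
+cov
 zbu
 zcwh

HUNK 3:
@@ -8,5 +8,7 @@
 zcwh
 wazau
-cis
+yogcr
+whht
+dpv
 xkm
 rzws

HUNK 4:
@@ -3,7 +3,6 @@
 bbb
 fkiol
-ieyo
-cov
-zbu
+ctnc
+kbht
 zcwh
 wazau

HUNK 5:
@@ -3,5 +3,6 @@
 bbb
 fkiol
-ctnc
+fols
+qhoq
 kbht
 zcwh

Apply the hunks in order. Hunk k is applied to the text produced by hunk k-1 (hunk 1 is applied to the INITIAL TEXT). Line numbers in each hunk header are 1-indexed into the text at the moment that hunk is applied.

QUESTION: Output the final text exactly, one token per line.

Answer: sle
eyu
bbb
fkiol
fols
qhoq
kbht
zcwh
wazau
yogcr
whht
dpv
xkm
rzws
wfdn

Derivation:
Hunk 1: at line 7 remove [sec,xma] add [zbu,zcwh,wazau] -> 14 lines: sle eyu bbb fkiol zmef bdj einr zbu zcwh wazau cis xkm rzws wfdn
Hunk 2: at line 3 remove [zmef,bdj,einr] add [ieyo,cov] -> 13 lines: sle eyu bbb fkiol ieyo cov zbu zcwh wazau cis xkm rzws wfdn
Hunk 3: at line 8 remove [cis] add [yogcr,whht,dpv] -> 15 lines: sle eyu bbb fkiol ieyo cov zbu zcwh wazau yogcr whht dpv xkm rzws wfdn
Hunk 4: at line 3 remove [ieyo,cov,zbu] add [ctnc,kbht] -> 14 lines: sle eyu bbb fkiol ctnc kbht zcwh wazau yogcr whht dpv xkm rzws wfdn
Hunk 5: at line 3 remove [ctnc] add [fols,qhoq] -> 15 lines: sle eyu bbb fkiol fols qhoq kbht zcwh wazau yogcr whht dpv xkm rzws wfdn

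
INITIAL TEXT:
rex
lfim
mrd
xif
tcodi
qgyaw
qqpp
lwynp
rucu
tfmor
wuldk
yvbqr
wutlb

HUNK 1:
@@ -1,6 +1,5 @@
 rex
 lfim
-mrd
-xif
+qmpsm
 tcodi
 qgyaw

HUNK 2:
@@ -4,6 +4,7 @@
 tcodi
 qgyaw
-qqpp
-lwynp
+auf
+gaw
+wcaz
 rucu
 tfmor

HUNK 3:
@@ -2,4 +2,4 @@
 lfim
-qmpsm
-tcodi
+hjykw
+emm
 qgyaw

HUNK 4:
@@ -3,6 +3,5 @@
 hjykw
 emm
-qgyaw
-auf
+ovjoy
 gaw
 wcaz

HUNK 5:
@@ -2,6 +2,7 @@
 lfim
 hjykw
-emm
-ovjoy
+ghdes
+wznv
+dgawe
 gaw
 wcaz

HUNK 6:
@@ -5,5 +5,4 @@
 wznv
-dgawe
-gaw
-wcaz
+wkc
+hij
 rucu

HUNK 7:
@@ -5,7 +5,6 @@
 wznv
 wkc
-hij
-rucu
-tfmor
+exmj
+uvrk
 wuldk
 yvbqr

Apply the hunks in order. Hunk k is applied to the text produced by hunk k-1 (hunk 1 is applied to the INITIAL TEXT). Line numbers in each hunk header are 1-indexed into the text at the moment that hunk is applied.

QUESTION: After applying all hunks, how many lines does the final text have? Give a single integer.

Answer: 11

Derivation:
Hunk 1: at line 1 remove [mrd,xif] add [qmpsm] -> 12 lines: rex lfim qmpsm tcodi qgyaw qqpp lwynp rucu tfmor wuldk yvbqr wutlb
Hunk 2: at line 4 remove [qqpp,lwynp] add [auf,gaw,wcaz] -> 13 lines: rex lfim qmpsm tcodi qgyaw auf gaw wcaz rucu tfmor wuldk yvbqr wutlb
Hunk 3: at line 2 remove [qmpsm,tcodi] add [hjykw,emm] -> 13 lines: rex lfim hjykw emm qgyaw auf gaw wcaz rucu tfmor wuldk yvbqr wutlb
Hunk 4: at line 3 remove [qgyaw,auf] add [ovjoy] -> 12 lines: rex lfim hjykw emm ovjoy gaw wcaz rucu tfmor wuldk yvbqr wutlb
Hunk 5: at line 2 remove [emm,ovjoy] add [ghdes,wznv,dgawe] -> 13 lines: rex lfim hjykw ghdes wznv dgawe gaw wcaz rucu tfmor wuldk yvbqr wutlb
Hunk 6: at line 5 remove [dgawe,gaw,wcaz] add [wkc,hij] -> 12 lines: rex lfim hjykw ghdes wznv wkc hij rucu tfmor wuldk yvbqr wutlb
Hunk 7: at line 5 remove [hij,rucu,tfmor] add [exmj,uvrk] -> 11 lines: rex lfim hjykw ghdes wznv wkc exmj uvrk wuldk yvbqr wutlb
Final line count: 11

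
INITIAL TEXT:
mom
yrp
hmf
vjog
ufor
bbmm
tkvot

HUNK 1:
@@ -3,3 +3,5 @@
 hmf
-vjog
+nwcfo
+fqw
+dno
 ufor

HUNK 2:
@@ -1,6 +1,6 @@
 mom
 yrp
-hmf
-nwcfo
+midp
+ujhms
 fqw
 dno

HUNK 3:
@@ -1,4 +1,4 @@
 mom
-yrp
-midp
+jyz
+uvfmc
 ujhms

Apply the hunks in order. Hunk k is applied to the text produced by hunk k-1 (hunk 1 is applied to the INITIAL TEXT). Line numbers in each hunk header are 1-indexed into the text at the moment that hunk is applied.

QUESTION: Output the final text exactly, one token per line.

Answer: mom
jyz
uvfmc
ujhms
fqw
dno
ufor
bbmm
tkvot

Derivation:
Hunk 1: at line 3 remove [vjog] add [nwcfo,fqw,dno] -> 9 lines: mom yrp hmf nwcfo fqw dno ufor bbmm tkvot
Hunk 2: at line 1 remove [hmf,nwcfo] add [midp,ujhms] -> 9 lines: mom yrp midp ujhms fqw dno ufor bbmm tkvot
Hunk 3: at line 1 remove [yrp,midp] add [jyz,uvfmc] -> 9 lines: mom jyz uvfmc ujhms fqw dno ufor bbmm tkvot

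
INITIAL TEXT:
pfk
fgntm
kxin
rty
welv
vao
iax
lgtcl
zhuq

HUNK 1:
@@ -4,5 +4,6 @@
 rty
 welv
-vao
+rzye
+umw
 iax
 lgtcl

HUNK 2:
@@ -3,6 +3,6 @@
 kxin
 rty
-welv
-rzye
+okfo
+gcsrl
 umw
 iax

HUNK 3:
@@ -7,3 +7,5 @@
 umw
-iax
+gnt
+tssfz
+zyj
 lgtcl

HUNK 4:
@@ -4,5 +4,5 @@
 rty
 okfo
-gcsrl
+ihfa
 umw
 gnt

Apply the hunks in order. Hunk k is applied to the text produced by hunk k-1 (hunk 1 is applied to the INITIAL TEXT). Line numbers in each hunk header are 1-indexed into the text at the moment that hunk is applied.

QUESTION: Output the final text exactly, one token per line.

Answer: pfk
fgntm
kxin
rty
okfo
ihfa
umw
gnt
tssfz
zyj
lgtcl
zhuq

Derivation:
Hunk 1: at line 4 remove [vao] add [rzye,umw] -> 10 lines: pfk fgntm kxin rty welv rzye umw iax lgtcl zhuq
Hunk 2: at line 3 remove [welv,rzye] add [okfo,gcsrl] -> 10 lines: pfk fgntm kxin rty okfo gcsrl umw iax lgtcl zhuq
Hunk 3: at line 7 remove [iax] add [gnt,tssfz,zyj] -> 12 lines: pfk fgntm kxin rty okfo gcsrl umw gnt tssfz zyj lgtcl zhuq
Hunk 4: at line 4 remove [gcsrl] add [ihfa] -> 12 lines: pfk fgntm kxin rty okfo ihfa umw gnt tssfz zyj lgtcl zhuq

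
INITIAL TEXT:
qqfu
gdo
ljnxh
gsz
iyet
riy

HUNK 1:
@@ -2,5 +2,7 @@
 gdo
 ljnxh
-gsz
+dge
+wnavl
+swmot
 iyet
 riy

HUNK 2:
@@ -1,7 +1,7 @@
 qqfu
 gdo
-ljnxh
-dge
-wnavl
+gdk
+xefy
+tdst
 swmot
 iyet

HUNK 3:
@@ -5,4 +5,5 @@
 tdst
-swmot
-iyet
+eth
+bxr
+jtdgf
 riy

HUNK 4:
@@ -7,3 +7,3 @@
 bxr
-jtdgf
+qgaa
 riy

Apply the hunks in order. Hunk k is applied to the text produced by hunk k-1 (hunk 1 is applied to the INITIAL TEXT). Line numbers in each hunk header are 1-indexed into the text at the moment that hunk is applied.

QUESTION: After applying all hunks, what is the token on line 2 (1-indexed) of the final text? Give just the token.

Answer: gdo

Derivation:
Hunk 1: at line 2 remove [gsz] add [dge,wnavl,swmot] -> 8 lines: qqfu gdo ljnxh dge wnavl swmot iyet riy
Hunk 2: at line 1 remove [ljnxh,dge,wnavl] add [gdk,xefy,tdst] -> 8 lines: qqfu gdo gdk xefy tdst swmot iyet riy
Hunk 3: at line 5 remove [swmot,iyet] add [eth,bxr,jtdgf] -> 9 lines: qqfu gdo gdk xefy tdst eth bxr jtdgf riy
Hunk 4: at line 7 remove [jtdgf] add [qgaa] -> 9 lines: qqfu gdo gdk xefy tdst eth bxr qgaa riy
Final line 2: gdo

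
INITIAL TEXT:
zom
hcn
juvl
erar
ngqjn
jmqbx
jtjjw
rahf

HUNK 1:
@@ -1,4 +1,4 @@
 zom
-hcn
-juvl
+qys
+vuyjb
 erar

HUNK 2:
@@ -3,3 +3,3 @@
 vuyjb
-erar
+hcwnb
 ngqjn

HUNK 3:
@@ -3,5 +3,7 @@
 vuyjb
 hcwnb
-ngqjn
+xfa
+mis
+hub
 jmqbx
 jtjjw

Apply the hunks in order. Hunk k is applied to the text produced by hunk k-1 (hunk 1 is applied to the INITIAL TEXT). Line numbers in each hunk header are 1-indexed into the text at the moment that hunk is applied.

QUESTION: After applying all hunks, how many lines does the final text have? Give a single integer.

Answer: 10

Derivation:
Hunk 1: at line 1 remove [hcn,juvl] add [qys,vuyjb] -> 8 lines: zom qys vuyjb erar ngqjn jmqbx jtjjw rahf
Hunk 2: at line 3 remove [erar] add [hcwnb] -> 8 lines: zom qys vuyjb hcwnb ngqjn jmqbx jtjjw rahf
Hunk 3: at line 3 remove [ngqjn] add [xfa,mis,hub] -> 10 lines: zom qys vuyjb hcwnb xfa mis hub jmqbx jtjjw rahf
Final line count: 10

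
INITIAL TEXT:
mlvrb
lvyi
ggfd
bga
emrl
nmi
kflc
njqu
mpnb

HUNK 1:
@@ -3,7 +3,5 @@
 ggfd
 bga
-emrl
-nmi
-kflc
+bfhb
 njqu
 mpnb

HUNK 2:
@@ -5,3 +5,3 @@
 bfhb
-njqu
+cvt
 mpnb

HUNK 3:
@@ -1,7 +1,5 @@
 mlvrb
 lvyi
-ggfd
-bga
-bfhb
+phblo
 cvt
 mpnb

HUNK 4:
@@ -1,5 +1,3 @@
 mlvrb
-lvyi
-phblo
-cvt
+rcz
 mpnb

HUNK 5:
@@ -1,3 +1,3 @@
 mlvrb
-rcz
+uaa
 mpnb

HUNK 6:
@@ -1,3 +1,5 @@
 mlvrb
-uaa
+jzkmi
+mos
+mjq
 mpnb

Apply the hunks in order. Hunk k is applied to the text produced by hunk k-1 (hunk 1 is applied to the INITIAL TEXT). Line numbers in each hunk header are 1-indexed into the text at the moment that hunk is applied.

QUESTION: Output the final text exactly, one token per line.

Hunk 1: at line 3 remove [emrl,nmi,kflc] add [bfhb] -> 7 lines: mlvrb lvyi ggfd bga bfhb njqu mpnb
Hunk 2: at line 5 remove [njqu] add [cvt] -> 7 lines: mlvrb lvyi ggfd bga bfhb cvt mpnb
Hunk 3: at line 1 remove [ggfd,bga,bfhb] add [phblo] -> 5 lines: mlvrb lvyi phblo cvt mpnb
Hunk 4: at line 1 remove [lvyi,phblo,cvt] add [rcz] -> 3 lines: mlvrb rcz mpnb
Hunk 5: at line 1 remove [rcz] add [uaa] -> 3 lines: mlvrb uaa mpnb
Hunk 6: at line 1 remove [uaa] add [jzkmi,mos,mjq] -> 5 lines: mlvrb jzkmi mos mjq mpnb

Answer: mlvrb
jzkmi
mos
mjq
mpnb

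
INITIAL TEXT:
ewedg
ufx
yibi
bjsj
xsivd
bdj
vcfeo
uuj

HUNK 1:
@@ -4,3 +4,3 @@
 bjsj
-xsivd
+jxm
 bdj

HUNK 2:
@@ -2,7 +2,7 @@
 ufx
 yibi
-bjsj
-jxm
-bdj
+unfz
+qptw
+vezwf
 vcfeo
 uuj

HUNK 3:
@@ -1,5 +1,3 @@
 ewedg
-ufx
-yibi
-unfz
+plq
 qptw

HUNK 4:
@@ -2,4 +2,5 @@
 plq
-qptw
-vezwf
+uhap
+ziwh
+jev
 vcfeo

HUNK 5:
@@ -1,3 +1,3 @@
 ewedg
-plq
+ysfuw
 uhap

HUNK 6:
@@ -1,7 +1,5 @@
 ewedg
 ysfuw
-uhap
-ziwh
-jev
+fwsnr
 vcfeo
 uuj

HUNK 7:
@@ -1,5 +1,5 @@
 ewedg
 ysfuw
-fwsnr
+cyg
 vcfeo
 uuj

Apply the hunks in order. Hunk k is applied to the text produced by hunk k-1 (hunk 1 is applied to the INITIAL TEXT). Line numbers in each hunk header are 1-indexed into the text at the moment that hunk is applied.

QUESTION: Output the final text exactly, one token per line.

Hunk 1: at line 4 remove [xsivd] add [jxm] -> 8 lines: ewedg ufx yibi bjsj jxm bdj vcfeo uuj
Hunk 2: at line 2 remove [bjsj,jxm,bdj] add [unfz,qptw,vezwf] -> 8 lines: ewedg ufx yibi unfz qptw vezwf vcfeo uuj
Hunk 3: at line 1 remove [ufx,yibi,unfz] add [plq] -> 6 lines: ewedg plq qptw vezwf vcfeo uuj
Hunk 4: at line 2 remove [qptw,vezwf] add [uhap,ziwh,jev] -> 7 lines: ewedg plq uhap ziwh jev vcfeo uuj
Hunk 5: at line 1 remove [plq] add [ysfuw] -> 7 lines: ewedg ysfuw uhap ziwh jev vcfeo uuj
Hunk 6: at line 1 remove [uhap,ziwh,jev] add [fwsnr] -> 5 lines: ewedg ysfuw fwsnr vcfeo uuj
Hunk 7: at line 1 remove [fwsnr] add [cyg] -> 5 lines: ewedg ysfuw cyg vcfeo uuj

Answer: ewedg
ysfuw
cyg
vcfeo
uuj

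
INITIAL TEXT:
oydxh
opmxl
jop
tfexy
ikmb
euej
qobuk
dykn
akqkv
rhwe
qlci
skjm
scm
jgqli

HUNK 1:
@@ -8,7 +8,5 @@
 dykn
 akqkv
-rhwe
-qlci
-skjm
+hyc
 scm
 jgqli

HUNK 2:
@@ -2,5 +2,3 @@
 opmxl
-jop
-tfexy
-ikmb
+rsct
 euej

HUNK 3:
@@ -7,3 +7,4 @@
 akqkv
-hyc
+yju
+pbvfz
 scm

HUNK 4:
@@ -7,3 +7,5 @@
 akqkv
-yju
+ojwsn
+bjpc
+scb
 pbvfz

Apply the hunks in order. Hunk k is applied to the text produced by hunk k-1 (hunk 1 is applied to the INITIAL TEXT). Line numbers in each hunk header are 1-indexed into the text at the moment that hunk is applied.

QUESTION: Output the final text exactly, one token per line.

Hunk 1: at line 8 remove [rhwe,qlci,skjm] add [hyc] -> 12 lines: oydxh opmxl jop tfexy ikmb euej qobuk dykn akqkv hyc scm jgqli
Hunk 2: at line 2 remove [jop,tfexy,ikmb] add [rsct] -> 10 lines: oydxh opmxl rsct euej qobuk dykn akqkv hyc scm jgqli
Hunk 3: at line 7 remove [hyc] add [yju,pbvfz] -> 11 lines: oydxh opmxl rsct euej qobuk dykn akqkv yju pbvfz scm jgqli
Hunk 4: at line 7 remove [yju] add [ojwsn,bjpc,scb] -> 13 lines: oydxh opmxl rsct euej qobuk dykn akqkv ojwsn bjpc scb pbvfz scm jgqli

Answer: oydxh
opmxl
rsct
euej
qobuk
dykn
akqkv
ojwsn
bjpc
scb
pbvfz
scm
jgqli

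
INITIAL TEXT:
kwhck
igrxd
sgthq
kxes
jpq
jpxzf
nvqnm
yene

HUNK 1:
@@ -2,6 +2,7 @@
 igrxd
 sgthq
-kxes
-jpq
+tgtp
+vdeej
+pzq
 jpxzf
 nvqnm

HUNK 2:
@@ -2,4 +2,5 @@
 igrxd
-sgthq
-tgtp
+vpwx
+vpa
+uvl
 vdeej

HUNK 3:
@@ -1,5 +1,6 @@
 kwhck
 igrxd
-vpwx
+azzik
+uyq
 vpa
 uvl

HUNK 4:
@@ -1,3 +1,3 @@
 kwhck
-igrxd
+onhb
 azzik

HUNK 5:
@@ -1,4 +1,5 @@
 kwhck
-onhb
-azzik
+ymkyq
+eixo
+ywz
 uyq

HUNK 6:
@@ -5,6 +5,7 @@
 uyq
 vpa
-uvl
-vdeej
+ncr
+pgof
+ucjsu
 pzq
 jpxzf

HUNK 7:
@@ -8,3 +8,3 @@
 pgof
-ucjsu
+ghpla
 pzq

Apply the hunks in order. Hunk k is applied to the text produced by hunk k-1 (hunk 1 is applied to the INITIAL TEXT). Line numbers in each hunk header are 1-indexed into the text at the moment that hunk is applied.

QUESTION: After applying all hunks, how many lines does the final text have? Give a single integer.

Answer: 13

Derivation:
Hunk 1: at line 2 remove [kxes,jpq] add [tgtp,vdeej,pzq] -> 9 lines: kwhck igrxd sgthq tgtp vdeej pzq jpxzf nvqnm yene
Hunk 2: at line 2 remove [sgthq,tgtp] add [vpwx,vpa,uvl] -> 10 lines: kwhck igrxd vpwx vpa uvl vdeej pzq jpxzf nvqnm yene
Hunk 3: at line 1 remove [vpwx] add [azzik,uyq] -> 11 lines: kwhck igrxd azzik uyq vpa uvl vdeej pzq jpxzf nvqnm yene
Hunk 4: at line 1 remove [igrxd] add [onhb] -> 11 lines: kwhck onhb azzik uyq vpa uvl vdeej pzq jpxzf nvqnm yene
Hunk 5: at line 1 remove [onhb,azzik] add [ymkyq,eixo,ywz] -> 12 lines: kwhck ymkyq eixo ywz uyq vpa uvl vdeej pzq jpxzf nvqnm yene
Hunk 6: at line 5 remove [uvl,vdeej] add [ncr,pgof,ucjsu] -> 13 lines: kwhck ymkyq eixo ywz uyq vpa ncr pgof ucjsu pzq jpxzf nvqnm yene
Hunk 7: at line 8 remove [ucjsu] add [ghpla] -> 13 lines: kwhck ymkyq eixo ywz uyq vpa ncr pgof ghpla pzq jpxzf nvqnm yene
Final line count: 13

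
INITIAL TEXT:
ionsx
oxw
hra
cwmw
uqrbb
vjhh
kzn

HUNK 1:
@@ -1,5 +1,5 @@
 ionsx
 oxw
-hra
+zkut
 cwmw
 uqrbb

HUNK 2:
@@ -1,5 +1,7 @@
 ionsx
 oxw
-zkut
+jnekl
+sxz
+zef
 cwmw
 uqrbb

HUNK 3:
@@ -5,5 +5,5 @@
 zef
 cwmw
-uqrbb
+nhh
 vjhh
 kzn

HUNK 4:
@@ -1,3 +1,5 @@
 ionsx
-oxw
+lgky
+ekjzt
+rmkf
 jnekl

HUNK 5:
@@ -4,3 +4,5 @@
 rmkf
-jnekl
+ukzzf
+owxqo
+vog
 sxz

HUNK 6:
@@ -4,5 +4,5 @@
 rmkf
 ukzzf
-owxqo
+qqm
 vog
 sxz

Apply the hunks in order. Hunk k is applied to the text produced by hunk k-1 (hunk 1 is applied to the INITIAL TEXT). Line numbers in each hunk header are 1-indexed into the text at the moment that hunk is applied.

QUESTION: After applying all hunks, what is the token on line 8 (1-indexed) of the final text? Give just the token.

Hunk 1: at line 1 remove [hra] add [zkut] -> 7 lines: ionsx oxw zkut cwmw uqrbb vjhh kzn
Hunk 2: at line 1 remove [zkut] add [jnekl,sxz,zef] -> 9 lines: ionsx oxw jnekl sxz zef cwmw uqrbb vjhh kzn
Hunk 3: at line 5 remove [uqrbb] add [nhh] -> 9 lines: ionsx oxw jnekl sxz zef cwmw nhh vjhh kzn
Hunk 4: at line 1 remove [oxw] add [lgky,ekjzt,rmkf] -> 11 lines: ionsx lgky ekjzt rmkf jnekl sxz zef cwmw nhh vjhh kzn
Hunk 5: at line 4 remove [jnekl] add [ukzzf,owxqo,vog] -> 13 lines: ionsx lgky ekjzt rmkf ukzzf owxqo vog sxz zef cwmw nhh vjhh kzn
Hunk 6: at line 4 remove [owxqo] add [qqm] -> 13 lines: ionsx lgky ekjzt rmkf ukzzf qqm vog sxz zef cwmw nhh vjhh kzn
Final line 8: sxz

Answer: sxz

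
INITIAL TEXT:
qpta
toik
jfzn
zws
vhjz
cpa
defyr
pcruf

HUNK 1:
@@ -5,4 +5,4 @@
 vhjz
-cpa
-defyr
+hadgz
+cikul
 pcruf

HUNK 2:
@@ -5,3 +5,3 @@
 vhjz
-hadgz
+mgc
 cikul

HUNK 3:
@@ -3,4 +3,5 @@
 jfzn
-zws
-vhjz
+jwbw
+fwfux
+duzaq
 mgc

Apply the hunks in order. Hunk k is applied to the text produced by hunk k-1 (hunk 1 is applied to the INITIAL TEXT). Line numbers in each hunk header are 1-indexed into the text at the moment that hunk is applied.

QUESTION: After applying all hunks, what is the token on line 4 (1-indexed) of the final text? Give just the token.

Answer: jwbw

Derivation:
Hunk 1: at line 5 remove [cpa,defyr] add [hadgz,cikul] -> 8 lines: qpta toik jfzn zws vhjz hadgz cikul pcruf
Hunk 2: at line 5 remove [hadgz] add [mgc] -> 8 lines: qpta toik jfzn zws vhjz mgc cikul pcruf
Hunk 3: at line 3 remove [zws,vhjz] add [jwbw,fwfux,duzaq] -> 9 lines: qpta toik jfzn jwbw fwfux duzaq mgc cikul pcruf
Final line 4: jwbw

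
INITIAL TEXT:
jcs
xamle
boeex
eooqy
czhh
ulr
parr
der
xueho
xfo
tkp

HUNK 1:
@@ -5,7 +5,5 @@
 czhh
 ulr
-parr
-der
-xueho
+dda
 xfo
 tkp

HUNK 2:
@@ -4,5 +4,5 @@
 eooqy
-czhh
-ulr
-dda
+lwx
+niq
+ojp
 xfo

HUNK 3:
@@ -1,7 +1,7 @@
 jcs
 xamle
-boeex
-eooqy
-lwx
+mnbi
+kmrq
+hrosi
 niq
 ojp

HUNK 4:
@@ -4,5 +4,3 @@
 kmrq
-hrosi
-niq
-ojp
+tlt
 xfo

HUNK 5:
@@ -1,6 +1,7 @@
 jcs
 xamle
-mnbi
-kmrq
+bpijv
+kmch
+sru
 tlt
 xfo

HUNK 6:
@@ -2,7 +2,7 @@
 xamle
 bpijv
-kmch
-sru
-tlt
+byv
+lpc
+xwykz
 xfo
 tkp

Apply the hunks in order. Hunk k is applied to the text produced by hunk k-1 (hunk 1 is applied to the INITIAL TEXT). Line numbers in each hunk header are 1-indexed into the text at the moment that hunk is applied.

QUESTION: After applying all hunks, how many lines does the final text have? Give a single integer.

Answer: 8

Derivation:
Hunk 1: at line 5 remove [parr,der,xueho] add [dda] -> 9 lines: jcs xamle boeex eooqy czhh ulr dda xfo tkp
Hunk 2: at line 4 remove [czhh,ulr,dda] add [lwx,niq,ojp] -> 9 lines: jcs xamle boeex eooqy lwx niq ojp xfo tkp
Hunk 3: at line 1 remove [boeex,eooqy,lwx] add [mnbi,kmrq,hrosi] -> 9 lines: jcs xamle mnbi kmrq hrosi niq ojp xfo tkp
Hunk 4: at line 4 remove [hrosi,niq,ojp] add [tlt] -> 7 lines: jcs xamle mnbi kmrq tlt xfo tkp
Hunk 5: at line 1 remove [mnbi,kmrq] add [bpijv,kmch,sru] -> 8 lines: jcs xamle bpijv kmch sru tlt xfo tkp
Hunk 6: at line 2 remove [kmch,sru,tlt] add [byv,lpc,xwykz] -> 8 lines: jcs xamle bpijv byv lpc xwykz xfo tkp
Final line count: 8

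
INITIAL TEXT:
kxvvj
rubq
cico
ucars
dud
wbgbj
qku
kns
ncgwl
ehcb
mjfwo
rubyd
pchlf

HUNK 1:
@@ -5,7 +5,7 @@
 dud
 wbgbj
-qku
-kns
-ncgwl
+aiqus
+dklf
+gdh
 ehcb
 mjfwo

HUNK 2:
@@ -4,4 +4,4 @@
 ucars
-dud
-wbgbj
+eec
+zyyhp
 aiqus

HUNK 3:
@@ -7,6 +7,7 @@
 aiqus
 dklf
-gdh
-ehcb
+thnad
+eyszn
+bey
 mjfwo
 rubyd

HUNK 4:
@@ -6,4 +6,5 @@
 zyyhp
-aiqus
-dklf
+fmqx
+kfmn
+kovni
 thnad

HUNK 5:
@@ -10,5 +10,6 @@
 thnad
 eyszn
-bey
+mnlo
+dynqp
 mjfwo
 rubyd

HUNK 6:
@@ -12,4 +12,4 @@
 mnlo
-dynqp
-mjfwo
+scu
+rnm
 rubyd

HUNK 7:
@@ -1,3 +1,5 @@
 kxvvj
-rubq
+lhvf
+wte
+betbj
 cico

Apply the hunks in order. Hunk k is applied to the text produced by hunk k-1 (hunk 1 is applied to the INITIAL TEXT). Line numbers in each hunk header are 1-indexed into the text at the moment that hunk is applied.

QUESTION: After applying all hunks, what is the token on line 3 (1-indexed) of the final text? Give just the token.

Hunk 1: at line 5 remove [qku,kns,ncgwl] add [aiqus,dklf,gdh] -> 13 lines: kxvvj rubq cico ucars dud wbgbj aiqus dklf gdh ehcb mjfwo rubyd pchlf
Hunk 2: at line 4 remove [dud,wbgbj] add [eec,zyyhp] -> 13 lines: kxvvj rubq cico ucars eec zyyhp aiqus dklf gdh ehcb mjfwo rubyd pchlf
Hunk 3: at line 7 remove [gdh,ehcb] add [thnad,eyszn,bey] -> 14 lines: kxvvj rubq cico ucars eec zyyhp aiqus dklf thnad eyszn bey mjfwo rubyd pchlf
Hunk 4: at line 6 remove [aiqus,dklf] add [fmqx,kfmn,kovni] -> 15 lines: kxvvj rubq cico ucars eec zyyhp fmqx kfmn kovni thnad eyszn bey mjfwo rubyd pchlf
Hunk 5: at line 10 remove [bey] add [mnlo,dynqp] -> 16 lines: kxvvj rubq cico ucars eec zyyhp fmqx kfmn kovni thnad eyszn mnlo dynqp mjfwo rubyd pchlf
Hunk 6: at line 12 remove [dynqp,mjfwo] add [scu,rnm] -> 16 lines: kxvvj rubq cico ucars eec zyyhp fmqx kfmn kovni thnad eyszn mnlo scu rnm rubyd pchlf
Hunk 7: at line 1 remove [rubq] add [lhvf,wte,betbj] -> 18 lines: kxvvj lhvf wte betbj cico ucars eec zyyhp fmqx kfmn kovni thnad eyszn mnlo scu rnm rubyd pchlf
Final line 3: wte

Answer: wte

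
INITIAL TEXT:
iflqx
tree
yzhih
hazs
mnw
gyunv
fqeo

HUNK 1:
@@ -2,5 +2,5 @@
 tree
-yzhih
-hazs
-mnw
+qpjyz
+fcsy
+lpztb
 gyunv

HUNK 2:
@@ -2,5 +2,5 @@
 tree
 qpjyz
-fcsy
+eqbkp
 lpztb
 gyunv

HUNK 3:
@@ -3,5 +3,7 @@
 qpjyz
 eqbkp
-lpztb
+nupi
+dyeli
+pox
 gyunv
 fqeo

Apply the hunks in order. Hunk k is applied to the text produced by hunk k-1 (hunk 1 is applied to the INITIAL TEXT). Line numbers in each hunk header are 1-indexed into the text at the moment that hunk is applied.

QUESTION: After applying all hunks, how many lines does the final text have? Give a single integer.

Hunk 1: at line 2 remove [yzhih,hazs,mnw] add [qpjyz,fcsy,lpztb] -> 7 lines: iflqx tree qpjyz fcsy lpztb gyunv fqeo
Hunk 2: at line 2 remove [fcsy] add [eqbkp] -> 7 lines: iflqx tree qpjyz eqbkp lpztb gyunv fqeo
Hunk 3: at line 3 remove [lpztb] add [nupi,dyeli,pox] -> 9 lines: iflqx tree qpjyz eqbkp nupi dyeli pox gyunv fqeo
Final line count: 9

Answer: 9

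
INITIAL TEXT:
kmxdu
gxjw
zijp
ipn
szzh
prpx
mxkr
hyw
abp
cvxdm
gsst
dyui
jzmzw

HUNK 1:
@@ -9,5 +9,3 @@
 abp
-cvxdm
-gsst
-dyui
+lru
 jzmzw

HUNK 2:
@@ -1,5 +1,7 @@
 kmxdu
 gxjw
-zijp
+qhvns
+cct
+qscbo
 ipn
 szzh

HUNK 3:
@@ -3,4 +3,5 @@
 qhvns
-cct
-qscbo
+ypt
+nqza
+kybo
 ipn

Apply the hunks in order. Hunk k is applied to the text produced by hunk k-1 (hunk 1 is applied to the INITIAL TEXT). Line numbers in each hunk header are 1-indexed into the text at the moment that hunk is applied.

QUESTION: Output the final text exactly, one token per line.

Hunk 1: at line 9 remove [cvxdm,gsst,dyui] add [lru] -> 11 lines: kmxdu gxjw zijp ipn szzh prpx mxkr hyw abp lru jzmzw
Hunk 2: at line 1 remove [zijp] add [qhvns,cct,qscbo] -> 13 lines: kmxdu gxjw qhvns cct qscbo ipn szzh prpx mxkr hyw abp lru jzmzw
Hunk 3: at line 3 remove [cct,qscbo] add [ypt,nqza,kybo] -> 14 lines: kmxdu gxjw qhvns ypt nqza kybo ipn szzh prpx mxkr hyw abp lru jzmzw

Answer: kmxdu
gxjw
qhvns
ypt
nqza
kybo
ipn
szzh
prpx
mxkr
hyw
abp
lru
jzmzw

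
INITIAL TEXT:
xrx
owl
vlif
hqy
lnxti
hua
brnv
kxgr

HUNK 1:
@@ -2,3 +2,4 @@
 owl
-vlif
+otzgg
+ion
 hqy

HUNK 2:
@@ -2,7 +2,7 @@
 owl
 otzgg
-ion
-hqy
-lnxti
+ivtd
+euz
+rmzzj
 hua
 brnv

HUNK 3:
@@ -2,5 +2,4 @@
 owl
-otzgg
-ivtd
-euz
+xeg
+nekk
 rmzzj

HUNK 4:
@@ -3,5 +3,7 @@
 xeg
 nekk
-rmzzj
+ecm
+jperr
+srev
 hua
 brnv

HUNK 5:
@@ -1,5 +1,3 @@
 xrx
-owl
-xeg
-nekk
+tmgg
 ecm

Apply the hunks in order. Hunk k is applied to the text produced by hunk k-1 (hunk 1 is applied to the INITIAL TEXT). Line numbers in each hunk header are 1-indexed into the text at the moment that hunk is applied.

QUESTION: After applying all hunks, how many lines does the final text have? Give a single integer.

Hunk 1: at line 2 remove [vlif] add [otzgg,ion] -> 9 lines: xrx owl otzgg ion hqy lnxti hua brnv kxgr
Hunk 2: at line 2 remove [ion,hqy,lnxti] add [ivtd,euz,rmzzj] -> 9 lines: xrx owl otzgg ivtd euz rmzzj hua brnv kxgr
Hunk 3: at line 2 remove [otzgg,ivtd,euz] add [xeg,nekk] -> 8 lines: xrx owl xeg nekk rmzzj hua brnv kxgr
Hunk 4: at line 3 remove [rmzzj] add [ecm,jperr,srev] -> 10 lines: xrx owl xeg nekk ecm jperr srev hua brnv kxgr
Hunk 5: at line 1 remove [owl,xeg,nekk] add [tmgg] -> 8 lines: xrx tmgg ecm jperr srev hua brnv kxgr
Final line count: 8

Answer: 8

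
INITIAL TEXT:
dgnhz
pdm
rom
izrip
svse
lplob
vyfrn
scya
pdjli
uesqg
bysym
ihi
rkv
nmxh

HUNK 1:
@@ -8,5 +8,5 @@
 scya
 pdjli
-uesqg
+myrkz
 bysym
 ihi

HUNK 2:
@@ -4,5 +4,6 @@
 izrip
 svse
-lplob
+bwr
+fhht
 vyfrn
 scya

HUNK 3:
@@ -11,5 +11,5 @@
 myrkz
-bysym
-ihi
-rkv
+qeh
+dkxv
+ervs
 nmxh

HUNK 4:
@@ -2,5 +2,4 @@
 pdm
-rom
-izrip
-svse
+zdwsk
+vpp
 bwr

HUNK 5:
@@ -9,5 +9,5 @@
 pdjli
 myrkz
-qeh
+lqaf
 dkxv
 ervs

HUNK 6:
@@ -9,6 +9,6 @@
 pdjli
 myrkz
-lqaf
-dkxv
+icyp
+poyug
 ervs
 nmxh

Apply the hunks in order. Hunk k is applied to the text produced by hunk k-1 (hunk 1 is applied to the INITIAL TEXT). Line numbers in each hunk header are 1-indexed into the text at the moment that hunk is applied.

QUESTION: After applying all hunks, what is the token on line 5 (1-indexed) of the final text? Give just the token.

Answer: bwr

Derivation:
Hunk 1: at line 8 remove [uesqg] add [myrkz] -> 14 lines: dgnhz pdm rom izrip svse lplob vyfrn scya pdjli myrkz bysym ihi rkv nmxh
Hunk 2: at line 4 remove [lplob] add [bwr,fhht] -> 15 lines: dgnhz pdm rom izrip svse bwr fhht vyfrn scya pdjli myrkz bysym ihi rkv nmxh
Hunk 3: at line 11 remove [bysym,ihi,rkv] add [qeh,dkxv,ervs] -> 15 lines: dgnhz pdm rom izrip svse bwr fhht vyfrn scya pdjli myrkz qeh dkxv ervs nmxh
Hunk 4: at line 2 remove [rom,izrip,svse] add [zdwsk,vpp] -> 14 lines: dgnhz pdm zdwsk vpp bwr fhht vyfrn scya pdjli myrkz qeh dkxv ervs nmxh
Hunk 5: at line 9 remove [qeh] add [lqaf] -> 14 lines: dgnhz pdm zdwsk vpp bwr fhht vyfrn scya pdjli myrkz lqaf dkxv ervs nmxh
Hunk 6: at line 9 remove [lqaf,dkxv] add [icyp,poyug] -> 14 lines: dgnhz pdm zdwsk vpp bwr fhht vyfrn scya pdjli myrkz icyp poyug ervs nmxh
Final line 5: bwr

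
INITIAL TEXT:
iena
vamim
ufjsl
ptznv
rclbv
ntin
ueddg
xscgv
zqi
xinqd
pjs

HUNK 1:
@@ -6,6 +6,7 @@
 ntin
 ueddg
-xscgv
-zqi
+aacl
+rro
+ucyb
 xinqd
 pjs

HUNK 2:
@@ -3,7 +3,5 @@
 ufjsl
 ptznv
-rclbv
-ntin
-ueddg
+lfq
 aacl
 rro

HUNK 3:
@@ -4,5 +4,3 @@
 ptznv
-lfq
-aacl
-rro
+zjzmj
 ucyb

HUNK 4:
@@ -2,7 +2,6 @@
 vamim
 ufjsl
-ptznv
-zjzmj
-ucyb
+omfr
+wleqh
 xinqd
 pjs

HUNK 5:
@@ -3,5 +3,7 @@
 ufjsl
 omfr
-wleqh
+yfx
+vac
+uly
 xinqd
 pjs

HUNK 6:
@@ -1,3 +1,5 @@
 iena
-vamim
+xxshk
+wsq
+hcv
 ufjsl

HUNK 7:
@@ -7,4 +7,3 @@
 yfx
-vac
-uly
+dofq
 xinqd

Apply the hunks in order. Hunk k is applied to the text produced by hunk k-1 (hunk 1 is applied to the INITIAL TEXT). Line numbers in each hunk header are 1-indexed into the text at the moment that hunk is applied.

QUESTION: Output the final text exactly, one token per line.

Answer: iena
xxshk
wsq
hcv
ufjsl
omfr
yfx
dofq
xinqd
pjs

Derivation:
Hunk 1: at line 6 remove [xscgv,zqi] add [aacl,rro,ucyb] -> 12 lines: iena vamim ufjsl ptznv rclbv ntin ueddg aacl rro ucyb xinqd pjs
Hunk 2: at line 3 remove [rclbv,ntin,ueddg] add [lfq] -> 10 lines: iena vamim ufjsl ptznv lfq aacl rro ucyb xinqd pjs
Hunk 3: at line 4 remove [lfq,aacl,rro] add [zjzmj] -> 8 lines: iena vamim ufjsl ptznv zjzmj ucyb xinqd pjs
Hunk 4: at line 2 remove [ptznv,zjzmj,ucyb] add [omfr,wleqh] -> 7 lines: iena vamim ufjsl omfr wleqh xinqd pjs
Hunk 5: at line 3 remove [wleqh] add [yfx,vac,uly] -> 9 lines: iena vamim ufjsl omfr yfx vac uly xinqd pjs
Hunk 6: at line 1 remove [vamim] add [xxshk,wsq,hcv] -> 11 lines: iena xxshk wsq hcv ufjsl omfr yfx vac uly xinqd pjs
Hunk 7: at line 7 remove [vac,uly] add [dofq] -> 10 lines: iena xxshk wsq hcv ufjsl omfr yfx dofq xinqd pjs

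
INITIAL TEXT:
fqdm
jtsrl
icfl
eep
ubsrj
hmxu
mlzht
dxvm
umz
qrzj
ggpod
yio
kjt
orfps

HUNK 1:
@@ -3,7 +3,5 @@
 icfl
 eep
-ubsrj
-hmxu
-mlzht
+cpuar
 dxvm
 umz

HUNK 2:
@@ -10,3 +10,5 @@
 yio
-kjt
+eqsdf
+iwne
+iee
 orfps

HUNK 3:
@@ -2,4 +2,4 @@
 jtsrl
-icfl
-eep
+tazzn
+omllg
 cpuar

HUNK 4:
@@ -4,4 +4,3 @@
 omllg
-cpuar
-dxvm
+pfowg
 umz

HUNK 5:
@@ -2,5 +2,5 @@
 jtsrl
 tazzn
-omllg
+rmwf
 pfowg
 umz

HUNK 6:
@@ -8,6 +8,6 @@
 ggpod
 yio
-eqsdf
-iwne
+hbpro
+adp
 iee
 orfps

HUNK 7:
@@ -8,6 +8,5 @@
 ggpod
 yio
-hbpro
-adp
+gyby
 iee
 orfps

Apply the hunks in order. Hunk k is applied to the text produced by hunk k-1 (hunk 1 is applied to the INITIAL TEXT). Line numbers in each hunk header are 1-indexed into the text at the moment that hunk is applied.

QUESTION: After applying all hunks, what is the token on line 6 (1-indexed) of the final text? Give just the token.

Hunk 1: at line 3 remove [ubsrj,hmxu,mlzht] add [cpuar] -> 12 lines: fqdm jtsrl icfl eep cpuar dxvm umz qrzj ggpod yio kjt orfps
Hunk 2: at line 10 remove [kjt] add [eqsdf,iwne,iee] -> 14 lines: fqdm jtsrl icfl eep cpuar dxvm umz qrzj ggpod yio eqsdf iwne iee orfps
Hunk 3: at line 2 remove [icfl,eep] add [tazzn,omllg] -> 14 lines: fqdm jtsrl tazzn omllg cpuar dxvm umz qrzj ggpod yio eqsdf iwne iee orfps
Hunk 4: at line 4 remove [cpuar,dxvm] add [pfowg] -> 13 lines: fqdm jtsrl tazzn omllg pfowg umz qrzj ggpod yio eqsdf iwne iee orfps
Hunk 5: at line 2 remove [omllg] add [rmwf] -> 13 lines: fqdm jtsrl tazzn rmwf pfowg umz qrzj ggpod yio eqsdf iwne iee orfps
Hunk 6: at line 8 remove [eqsdf,iwne] add [hbpro,adp] -> 13 lines: fqdm jtsrl tazzn rmwf pfowg umz qrzj ggpod yio hbpro adp iee orfps
Hunk 7: at line 8 remove [hbpro,adp] add [gyby] -> 12 lines: fqdm jtsrl tazzn rmwf pfowg umz qrzj ggpod yio gyby iee orfps
Final line 6: umz

Answer: umz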